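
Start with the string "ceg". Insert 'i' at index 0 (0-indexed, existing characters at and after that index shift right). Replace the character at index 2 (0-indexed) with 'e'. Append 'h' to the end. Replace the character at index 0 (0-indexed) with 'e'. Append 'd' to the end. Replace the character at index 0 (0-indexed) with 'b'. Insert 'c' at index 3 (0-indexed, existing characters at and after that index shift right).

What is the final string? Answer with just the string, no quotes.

Answer: bcecghd

Derivation:
Applying each edit step by step:
Start: "ceg"
Op 1 (insert 'i' at idx 0): "ceg" -> "iceg"
Op 2 (replace idx 2: 'e' -> 'e'): "iceg" -> "iceg"
Op 3 (append 'h'): "iceg" -> "icegh"
Op 4 (replace idx 0: 'i' -> 'e'): "icegh" -> "ecegh"
Op 5 (append 'd'): "ecegh" -> "eceghd"
Op 6 (replace idx 0: 'e' -> 'b'): "eceghd" -> "bceghd"
Op 7 (insert 'c' at idx 3): "bceghd" -> "bcecghd"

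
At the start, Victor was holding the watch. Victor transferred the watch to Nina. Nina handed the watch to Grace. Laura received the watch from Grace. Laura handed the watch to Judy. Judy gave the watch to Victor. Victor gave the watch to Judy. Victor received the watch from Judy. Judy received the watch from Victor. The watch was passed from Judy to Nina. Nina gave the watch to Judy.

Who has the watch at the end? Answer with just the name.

Tracking the watch through each event:
Start: Victor has the watch.
After event 1: Nina has the watch.
After event 2: Grace has the watch.
After event 3: Laura has the watch.
After event 4: Judy has the watch.
After event 5: Victor has the watch.
After event 6: Judy has the watch.
After event 7: Victor has the watch.
After event 8: Judy has the watch.
After event 9: Nina has the watch.
After event 10: Judy has the watch.

Answer: Judy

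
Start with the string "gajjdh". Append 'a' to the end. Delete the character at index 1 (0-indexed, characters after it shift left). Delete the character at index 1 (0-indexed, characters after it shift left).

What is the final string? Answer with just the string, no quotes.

Applying each edit step by step:
Start: "gajjdh"
Op 1 (append 'a'): "gajjdh" -> "gajjdha"
Op 2 (delete idx 1 = 'a'): "gajjdha" -> "gjjdha"
Op 3 (delete idx 1 = 'j'): "gjjdha" -> "gjdha"

Answer: gjdha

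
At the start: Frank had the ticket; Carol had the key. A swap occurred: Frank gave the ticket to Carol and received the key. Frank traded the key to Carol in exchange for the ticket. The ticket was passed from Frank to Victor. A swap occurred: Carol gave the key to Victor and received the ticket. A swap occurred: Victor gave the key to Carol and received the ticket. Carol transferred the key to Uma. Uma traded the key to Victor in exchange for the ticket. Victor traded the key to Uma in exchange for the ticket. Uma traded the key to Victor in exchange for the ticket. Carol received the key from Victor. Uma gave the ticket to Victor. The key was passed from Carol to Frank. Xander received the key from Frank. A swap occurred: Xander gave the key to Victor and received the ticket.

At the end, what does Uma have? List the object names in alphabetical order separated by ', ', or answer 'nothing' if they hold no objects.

Tracking all object holders:
Start: ticket:Frank, key:Carol
Event 1 (swap ticket<->key: now ticket:Carol, key:Frank). State: ticket:Carol, key:Frank
Event 2 (swap key<->ticket: now key:Carol, ticket:Frank). State: ticket:Frank, key:Carol
Event 3 (give ticket: Frank -> Victor). State: ticket:Victor, key:Carol
Event 4 (swap key<->ticket: now key:Victor, ticket:Carol). State: ticket:Carol, key:Victor
Event 5 (swap key<->ticket: now key:Carol, ticket:Victor). State: ticket:Victor, key:Carol
Event 6 (give key: Carol -> Uma). State: ticket:Victor, key:Uma
Event 7 (swap key<->ticket: now key:Victor, ticket:Uma). State: ticket:Uma, key:Victor
Event 8 (swap key<->ticket: now key:Uma, ticket:Victor). State: ticket:Victor, key:Uma
Event 9 (swap key<->ticket: now key:Victor, ticket:Uma). State: ticket:Uma, key:Victor
Event 10 (give key: Victor -> Carol). State: ticket:Uma, key:Carol
Event 11 (give ticket: Uma -> Victor). State: ticket:Victor, key:Carol
Event 12 (give key: Carol -> Frank). State: ticket:Victor, key:Frank
Event 13 (give key: Frank -> Xander). State: ticket:Victor, key:Xander
Event 14 (swap key<->ticket: now key:Victor, ticket:Xander). State: ticket:Xander, key:Victor

Final state: ticket:Xander, key:Victor
Uma holds: (nothing).

Answer: nothing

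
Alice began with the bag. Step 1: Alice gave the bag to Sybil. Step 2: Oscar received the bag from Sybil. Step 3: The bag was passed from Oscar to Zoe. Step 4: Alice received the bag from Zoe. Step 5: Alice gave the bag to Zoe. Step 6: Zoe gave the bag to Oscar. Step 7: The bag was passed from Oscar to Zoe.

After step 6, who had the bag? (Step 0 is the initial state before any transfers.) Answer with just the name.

Tracking the bag holder through step 6:
After step 0 (start): Alice
After step 1: Sybil
After step 2: Oscar
After step 3: Zoe
After step 4: Alice
After step 5: Zoe
After step 6: Oscar

At step 6, the holder is Oscar.

Answer: Oscar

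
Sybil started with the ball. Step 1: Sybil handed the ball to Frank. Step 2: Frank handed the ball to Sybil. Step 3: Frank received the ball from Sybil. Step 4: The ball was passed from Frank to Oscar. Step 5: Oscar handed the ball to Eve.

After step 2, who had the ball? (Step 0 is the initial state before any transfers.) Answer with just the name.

Tracking the ball holder through step 2:
After step 0 (start): Sybil
After step 1: Frank
After step 2: Sybil

At step 2, the holder is Sybil.

Answer: Sybil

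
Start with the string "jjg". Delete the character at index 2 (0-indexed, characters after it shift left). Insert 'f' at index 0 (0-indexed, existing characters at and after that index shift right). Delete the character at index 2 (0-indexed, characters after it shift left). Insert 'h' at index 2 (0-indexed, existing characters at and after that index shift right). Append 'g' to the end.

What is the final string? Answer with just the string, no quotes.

Answer: fjhg

Derivation:
Applying each edit step by step:
Start: "jjg"
Op 1 (delete idx 2 = 'g'): "jjg" -> "jj"
Op 2 (insert 'f' at idx 0): "jj" -> "fjj"
Op 3 (delete idx 2 = 'j'): "fjj" -> "fj"
Op 4 (insert 'h' at idx 2): "fj" -> "fjh"
Op 5 (append 'g'): "fjh" -> "fjhg"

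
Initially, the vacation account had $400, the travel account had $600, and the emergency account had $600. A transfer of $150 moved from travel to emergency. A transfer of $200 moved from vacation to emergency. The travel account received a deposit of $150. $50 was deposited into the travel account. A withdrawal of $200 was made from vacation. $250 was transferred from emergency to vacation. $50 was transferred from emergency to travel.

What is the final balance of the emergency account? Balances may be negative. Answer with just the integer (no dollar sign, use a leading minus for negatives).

Tracking account balances step by step:
Start: vacation=400, travel=600, emergency=600
Event 1 (transfer 150 travel -> emergency): travel: 600 - 150 = 450, emergency: 600 + 150 = 750. Balances: vacation=400, travel=450, emergency=750
Event 2 (transfer 200 vacation -> emergency): vacation: 400 - 200 = 200, emergency: 750 + 200 = 950. Balances: vacation=200, travel=450, emergency=950
Event 3 (deposit 150 to travel): travel: 450 + 150 = 600. Balances: vacation=200, travel=600, emergency=950
Event 4 (deposit 50 to travel): travel: 600 + 50 = 650. Balances: vacation=200, travel=650, emergency=950
Event 5 (withdraw 200 from vacation): vacation: 200 - 200 = 0. Balances: vacation=0, travel=650, emergency=950
Event 6 (transfer 250 emergency -> vacation): emergency: 950 - 250 = 700, vacation: 0 + 250 = 250. Balances: vacation=250, travel=650, emergency=700
Event 7 (transfer 50 emergency -> travel): emergency: 700 - 50 = 650, travel: 650 + 50 = 700. Balances: vacation=250, travel=700, emergency=650

Final balance of emergency: 650

Answer: 650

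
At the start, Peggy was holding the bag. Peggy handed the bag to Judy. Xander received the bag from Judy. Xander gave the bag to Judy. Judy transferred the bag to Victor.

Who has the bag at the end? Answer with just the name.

Tracking the bag through each event:
Start: Peggy has the bag.
After event 1: Judy has the bag.
After event 2: Xander has the bag.
After event 3: Judy has the bag.
After event 4: Victor has the bag.

Answer: Victor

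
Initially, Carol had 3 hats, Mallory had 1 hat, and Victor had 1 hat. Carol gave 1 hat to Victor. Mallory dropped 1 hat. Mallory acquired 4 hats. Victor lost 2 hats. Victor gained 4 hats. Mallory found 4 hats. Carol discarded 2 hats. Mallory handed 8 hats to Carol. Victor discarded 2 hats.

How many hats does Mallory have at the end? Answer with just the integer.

Tracking counts step by step:
Start: Carol=3, Mallory=1, Victor=1
Event 1 (Carol -> Victor, 1): Carol: 3 -> 2, Victor: 1 -> 2. State: Carol=2, Mallory=1, Victor=2
Event 2 (Mallory -1): Mallory: 1 -> 0. State: Carol=2, Mallory=0, Victor=2
Event 3 (Mallory +4): Mallory: 0 -> 4. State: Carol=2, Mallory=4, Victor=2
Event 4 (Victor -2): Victor: 2 -> 0. State: Carol=2, Mallory=4, Victor=0
Event 5 (Victor +4): Victor: 0 -> 4. State: Carol=2, Mallory=4, Victor=4
Event 6 (Mallory +4): Mallory: 4 -> 8. State: Carol=2, Mallory=8, Victor=4
Event 7 (Carol -2): Carol: 2 -> 0. State: Carol=0, Mallory=8, Victor=4
Event 8 (Mallory -> Carol, 8): Mallory: 8 -> 0, Carol: 0 -> 8. State: Carol=8, Mallory=0, Victor=4
Event 9 (Victor -2): Victor: 4 -> 2. State: Carol=8, Mallory=0, Victor=2

Mallory's final count: 0

Answer: 0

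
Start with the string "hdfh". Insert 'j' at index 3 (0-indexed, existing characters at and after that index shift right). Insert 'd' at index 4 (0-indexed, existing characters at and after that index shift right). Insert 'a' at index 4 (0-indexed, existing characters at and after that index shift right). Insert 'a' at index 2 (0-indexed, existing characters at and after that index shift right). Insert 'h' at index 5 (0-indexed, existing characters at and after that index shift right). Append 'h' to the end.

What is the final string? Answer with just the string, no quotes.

Answer: hdafjhadhh

Derivation:
Applying each edit step by step:
Start: "hdfh"
Op 1 (insert 'j' at idx 3): "hdfh" -> "hdfjh"
Op 2 (insert 'd' at idx 4): "hdfjh" -> "hdfjdh"
Op 3 (insert 'a' at idx 4): "hdfjdh" -> "hdfjadh"
Op 4 (insert 'a' at idx 2): "hdfjadh" -> "hdafjadh"
Op 5 (insert 'h' at idx 5): "hdafjadh" -> "hdafjhadh"
Op 6 (append 'h'): "hdafjhadh" -> "hdafjhadhh"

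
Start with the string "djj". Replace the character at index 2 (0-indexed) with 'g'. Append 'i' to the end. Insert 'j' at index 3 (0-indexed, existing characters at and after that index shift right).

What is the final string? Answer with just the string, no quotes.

Applying each edit step by step:
Start: "djj"
Op 1 (replace idx 2: 'j' -> 'g'): "djj" -> "djg"
Op 2 (append 'i'): "djg" -> "djgi"
Op 3 (insert 'j' at idx 3): "djgi" -> "djgji"

Answer: djgji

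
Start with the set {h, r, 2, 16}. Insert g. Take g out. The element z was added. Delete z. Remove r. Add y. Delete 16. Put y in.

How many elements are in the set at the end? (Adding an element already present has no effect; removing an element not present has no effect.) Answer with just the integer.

Answer: 3

Derivation:
Tracking the set through each operation:
Start: {16, 2, h, r}
Event 1 (add g): added. Set: {16, 2, g, h, r}
Event 2 (remove g): removed. Set: {16, 2, h, r}
Event 3 (add z): added. Set: {16, 2, h, r, z}
Event 4 (remove z): removed. Set: {16, 2, h, r}
Event 5 (remove r): removed. Set: {16, 2, h}
Event 6 (add y): added. Set: {16, 2, h, y}
Event 7 (remove 16): removed. Set: {2, h, y}
Event 8 (add y): already present, no change. Set: {2, h, y}

Final set: {2, h, y} (size 3)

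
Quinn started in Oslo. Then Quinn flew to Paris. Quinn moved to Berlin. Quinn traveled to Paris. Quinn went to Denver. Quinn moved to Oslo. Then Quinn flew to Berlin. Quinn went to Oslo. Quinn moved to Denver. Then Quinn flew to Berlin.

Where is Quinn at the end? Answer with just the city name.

Answer: Berlin

Derivation:
Tracking Quinn's location:
Start: Quinn is in Oslo.
After move 1: Oslo -> Paris. Quinn is in Paris.
After move 2: Paris -> Berlin. Quinn is in Berlin.
After move 3: Berlin -> Paris. Quinn is in Paris.
After move 4: Paris -> Denver. Quinn is in Denver.
After move 5: Denver -> Oslo. Quinn is in Oslo.
After move 6: Oslo -> Berlin. Quinn is in Berlin.
After move 7: Berlin -> Oslo. Quinn is in Oslo.
After move 8: Oslo -> Denver. Quinn is in Denver.
After move 9: Denver -> Berlin. Quinn is in Berlin.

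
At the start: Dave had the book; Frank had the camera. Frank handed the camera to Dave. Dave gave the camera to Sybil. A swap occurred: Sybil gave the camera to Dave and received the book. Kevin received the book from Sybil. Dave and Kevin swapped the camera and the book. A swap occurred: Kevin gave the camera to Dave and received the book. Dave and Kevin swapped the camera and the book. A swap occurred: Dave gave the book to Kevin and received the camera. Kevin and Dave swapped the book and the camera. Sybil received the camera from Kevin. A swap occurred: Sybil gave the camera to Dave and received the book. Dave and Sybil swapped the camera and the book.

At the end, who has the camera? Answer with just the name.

Answer: Sybil

Derivation:
Tracking all object holders:
Start: book:Dave, camera:Frank
Event 1 (give camera: Frank -> Dave). State: book:Dave, camera:Dave
Event 2 (give camera: Dave -> Sybil). State: book:Dave, camera:Sybil
Event 3 (swap camera<->book: now camera:Dave, book:Sybil). State: book:Sybil, camera:Dave
Event 4 (give book: Sybil -> Kevin). State: book:Kevin, camera:Dave
Event 5 (swap camera<->book: now camera:Kevin, book:Dave). State: book:Dave, camera:Kevin
Event 6 (swap camera<->book: now camera:Dave, book:Kevin). State: book:Kevin, camera:Dave
Event 7 (swap camera<->book: now camera:Kevin, book:Dave). State: book:Dave, camera:Kevin
Event 8 (swap book<->camera: now book:Kevin, camera:Dave). State: book:Kevin, camera:Dave
Event 9 (swap book<->camera: now book:Dave, camera:Kevin). State: book:Dave, camera:Kevin
Event 10 (give camera: Kevin -> Sybil). State: book:Dave, camera:Sybil
Event 11 (swap camera<->book: now camera:Dave, book:Sybil). State: book:Sybil, camera:Dave
Event 12 (swap camera<->book: now camera:Sybil, book:Dave). State: book:Dave, camera:Sybil

Final state: book:Dave, camera:Sybil
The camera is held by Sybil.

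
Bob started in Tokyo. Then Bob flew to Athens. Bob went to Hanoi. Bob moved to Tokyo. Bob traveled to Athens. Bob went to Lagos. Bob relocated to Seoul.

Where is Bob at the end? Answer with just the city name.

Tracking Bob's location:
Start: Bob is in Tokyo.
After move 1: Tokyo -> Athens. Bob is in Athens.
After move 2: Athens -> Hanoi. Bob is in Hanoi.
After move 3: Hanoi -> Tokyo. Bob is in Tokyo.
After move 4: Tokyo -> Athens. Bob is in Athens.
After move 5: Athens -> Lagos. Bob is in Lagos.
After move 6: Lagos -> Seoul. Bob is in Seoul.

Answer: Seoul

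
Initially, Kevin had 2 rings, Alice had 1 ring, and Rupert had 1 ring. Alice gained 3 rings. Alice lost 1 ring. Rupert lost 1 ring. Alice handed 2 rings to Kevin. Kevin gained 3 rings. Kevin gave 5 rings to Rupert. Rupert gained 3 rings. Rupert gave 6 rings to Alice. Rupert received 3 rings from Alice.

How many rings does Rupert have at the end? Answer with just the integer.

Tracking counts step by step:
Start: Kevin=2, Alice=1, Rupert=1
Event 1 (Alice +3): Alice: 1 -> 4. State: Kevin=2, Alice=4, Rupert=1
Event 2 (Alice -1): Alice: 4 -> 3. State: Kevin=2, Alice=3, Rupert=1
Event 3 (Rupert -1): Rupert: 1 -> 0. State: Kevin=2, Alice=3, Rupert=0
Event 4 (Alice -> Kevin, 2): Alice: 3 -> 1, Kevin: 2 -> 4. State: Kevin=4, Alice=1, Rupert=0
Event 5 (Kevin +3): Kevin: 4 -> 7. State: Kevin=7, Alice=1, Rupert=0
Event 6 (Kevin -> Rupert, 5): Kevin: 7 -> 2, Rupert: 0 -> 5. State: Kevin=2, Alice=1, Rupert=5
Event 7 (Rupert +3): Rupert: 5 -> 8. State: Kevin=2, Alice=1, Rupert=8
Event 8 (Rupert -> Alice, 6): Rupert: 8 -> 2, Alice: 1 -> 7. State: Kevin=2, Alice=7, Rupert=2
Event 9 (Alice -> Rupert, 3): Alice: 7 -> 4, Rupert: 2 -> 5. State: Kevin=2, Alice=4, Rupert=5

Rupert's final count: 5

Answer: 5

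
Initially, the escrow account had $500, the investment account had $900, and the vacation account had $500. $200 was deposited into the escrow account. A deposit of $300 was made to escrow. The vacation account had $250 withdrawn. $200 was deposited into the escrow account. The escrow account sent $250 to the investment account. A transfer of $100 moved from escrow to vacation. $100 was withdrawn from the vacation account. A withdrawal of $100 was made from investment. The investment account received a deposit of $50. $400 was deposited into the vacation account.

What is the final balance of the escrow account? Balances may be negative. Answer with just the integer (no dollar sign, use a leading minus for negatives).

Tracking account balances step by step:
Start: escrow=500, investment=900, vacation=500
Event 1 (deposit 200 to escrow): escrow: 500 + 200 = 700. Balances: escrow=700, investment=900, vacation=500
Event 2 (deposit 300 to escrow): escrow: 700 + 300 = 1000. Balances: escrow=1000, investment=900, vacation=500
Event 3 (withdraw 250 from vacation): vacation: 500 - 250 = 250. Balances: escrow=1000, investment=900, vacation=250
Event 4 (deposit 200 to escrow): escrow: 1000 + 200 = 1200. Balances: escrow=1200, investment=900, vacation=250
Event 5 (transfer 250 escrow -> investment): escrow: 1200 - 250 = 950, investment: 900 + 250 = 1150. Balances: escrow=950, investment=1150, vacation=250
Event 6 (transfer 100 escrow -> vacation): escrow: 950 - 100 = 850, vacation: 250 + 100 = 350. Balances: escrow=850, investment=1150, vacation=350
Event 7 (withdraw 100 from vacation): vacation: 350 - 100 = 250. Balances: escrow=850, investment=1150, vacation=250
Event 8 (withdraw 100 from investment): investment: 1150 - 100 = 1050. Balances: escrow=850, investment=1050, vacation=250
Event 9 (deposit 50 to investment): investment: 1050 + 50 = 1100. Balances: escrow=850, investment=1100, vacation=250
Event 10 (deposit 400 to vacation): vacation: 250 + 400 = 650. Balances: escrow=850, investment=1100, vacation=650

Final balance of escrow: 850

Answer: 850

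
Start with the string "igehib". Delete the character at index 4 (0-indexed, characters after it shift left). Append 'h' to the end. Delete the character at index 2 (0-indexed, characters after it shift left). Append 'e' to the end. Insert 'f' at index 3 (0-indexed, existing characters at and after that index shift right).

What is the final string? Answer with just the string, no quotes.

Applying each edit step by step:
Start: "igehib"
Op 1 (delete idx 4 = 'i'): "igehib" -> "igehb"
Op 2 (append 'h'): "igehb" -> "igehbh"
Op 3 (delete idx 2 = 'e'): "igehbh" -> "ighbh"
Op 4 (append 'e'): "ighbh" -> "ighbhe"
Op 5 (insert 'f' at idx 3): "ighbhe" -> "ighfbhe"

Answer: ighfbhe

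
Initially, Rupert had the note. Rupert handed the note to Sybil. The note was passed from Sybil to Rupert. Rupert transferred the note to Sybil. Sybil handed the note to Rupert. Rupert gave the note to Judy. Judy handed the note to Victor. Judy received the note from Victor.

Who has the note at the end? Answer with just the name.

Tracking the note through each event:
Start: Rupert has the note.
After event 1: Sybil has the note.
After event 2: Rupert has the note.
After event 3: Sybil has the note.
After event 4: Rupert has the note.
After event 5: Judy has the note.
After event 6: Victor has the note.
After event 7: Judy has the note.

Answer: Judy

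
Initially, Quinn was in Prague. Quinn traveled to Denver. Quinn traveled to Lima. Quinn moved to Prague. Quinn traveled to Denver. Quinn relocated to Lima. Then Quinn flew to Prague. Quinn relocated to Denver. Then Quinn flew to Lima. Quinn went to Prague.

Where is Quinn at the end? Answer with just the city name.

Answer: Prague

Derivation:
Tracking Quinn's location:
Start: Quinn is in Prague.
After move 1: Prague -> Denver. Quinn is in Denver.
After move 2: Denver -> Lima. Quinn is in Lima.
After move 3: Lima -> Prague. Quinn is in Prague.
After move 4: Prague -> Denver. Quinn is in Denver.
After move 5: Denver -> Lima. Quinn is in Lima.
After move 6: Lima -> Prague. Quinn is in Prague.
After move 7: Prague -> Denver. Quinn is in Denver.
After move 8: Denver -> Lima. Quinn is in Lima.
After move 9: Lima -> Prague. Quinn is in Prague.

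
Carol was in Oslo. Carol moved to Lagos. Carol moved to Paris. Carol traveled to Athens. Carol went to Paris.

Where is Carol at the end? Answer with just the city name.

Answer: Paris

Derivation:
Tracking Carol's location:
Start: Carol is in Oslo.
After move 1: Oslo -> Lagos. Carol is in Lagos.
After move 2: Lagos -> Paris. Carol is in Paris.
After move 3: Paris -> Athens. Carol is in Athens.
After move 4: Athens -> Paris. Carol is in Paris.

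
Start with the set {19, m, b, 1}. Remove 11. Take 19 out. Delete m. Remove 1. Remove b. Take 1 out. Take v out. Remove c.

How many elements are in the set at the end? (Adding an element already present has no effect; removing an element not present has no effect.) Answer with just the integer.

Tracking the set through each operation:
Start: {1, 19, b, m}
Event 1 (remove 11): not present, no change. Set: {1, 19, b, m}
Event 2 (remove 19): removed. Set: {1, b, m}
Event 3 (remove m): removed. Set: {1, b}
Event 4 (remove 1): removed. Set: {b}
Event 5 (remove b): removed. Set: {}
Event 6 (remove 1): not present, no change. Set: {}
Event 7 (remove v): not present, no change. Set: {}
Event 8 (remove c): not present, no change. Set: {}

Final set: {} (size 0)

Answer: 0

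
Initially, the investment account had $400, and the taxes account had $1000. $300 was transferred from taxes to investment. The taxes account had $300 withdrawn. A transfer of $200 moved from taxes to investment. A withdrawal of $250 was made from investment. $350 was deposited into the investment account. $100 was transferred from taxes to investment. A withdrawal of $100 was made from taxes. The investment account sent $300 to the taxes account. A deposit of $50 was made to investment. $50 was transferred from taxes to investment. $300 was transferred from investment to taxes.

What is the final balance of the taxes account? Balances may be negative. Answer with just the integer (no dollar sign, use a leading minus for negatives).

Tracking account balances step by step:
Start: investment=400, taxes=1000
Event 1 (transfer 300 taxes -> investment): taxes: 1000 - 300 = 700, investment: 400 + 300 = 700. Balances: investment=700, taxes=700
Event 2 (withdraw 300 from taxes): taxes: 700 - 300 = 400. Balances: investment=700, taxes=400
Event 3 (transfer 200 taxes -> investment): taxes: 400 - 200 = 200, investment: 700 + 200 = 900. Balances: investment=900, taxes=200
Event 4 (withdraw 250 from investment): investment: 900 - 250 = 650. Balances: investment=650, taxes=200
Event 5 (deposit 350 to investment): investment: 650 + 350 = 1000. Balances: investment=1000, taxes=200
Event 6 (transfer 100 taxes -> investment): taxes: 200 - 100 = 100, investment: 1000 + 100 = 1100. Balances: investment=1100, taxes=100
Event 7 (withdraw 100 from taxes): taxes: 100 - 100 = 0. Balances: investment=1100, taxes=0
Event 8 (transfer 300 investment -> taxes): investment: 1100 - 300 = 800, taxes: 0 + 300 = 300. Balances: investment=800, taxes=300
Event 9 (deposit 50 to investment): investment: 800 + 50 = 850. Balances: investment=850, taxes=300
Event 10 (transfer 50 taxes -> investment): taxes: 300 - 50 = 250, investment: 850 + 50 = 900. Balances: investment=900, taxes=250
Event 11 (transfer 300 investment -> taxes): investment: 900 - 300 = 600, taxes: 250 + 300 = 550. Balances: investment=600, taxes=550

Final balance of taxes: 550

Answer: 550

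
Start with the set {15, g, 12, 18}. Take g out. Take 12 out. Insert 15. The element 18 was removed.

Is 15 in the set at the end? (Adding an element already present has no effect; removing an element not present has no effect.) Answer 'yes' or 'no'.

Tracking the set through each operation:
Start: {12, 15, 18, g}
Event 1 (remove g): removed. Set: {12, 15, 18}
Event 2 (remove 12): removed. Set: {15, 18}
Event 3 (add 15): already present, no change. Set: {15, 18}
Event 4 (remove 18): removed. Set: {15}

Final set: {15} (size 1)
15 is in the final set.

Answer: yes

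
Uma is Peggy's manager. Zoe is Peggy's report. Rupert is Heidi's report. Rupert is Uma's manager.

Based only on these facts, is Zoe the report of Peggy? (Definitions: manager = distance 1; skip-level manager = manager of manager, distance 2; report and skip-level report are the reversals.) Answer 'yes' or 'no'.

Reconstructing the manager chain from the given facts:
  Heidi -> Rupert -> Uma -> Peggy -> Zoe
(each arrow means 'manager of the next')
Positions in the chain (0 = top):
  position of Heidi: 0
  position of Rupert: 1
  position of Uma: 2
  position of Peggy: 3
  position of Zoe: 4

Zoe is at position 4, Peggy is at position 3; signed distance (j - i) = -1.
'report' requires j - i = -1. Actual distance is -1, so the relation HOLDS.

Answer: yes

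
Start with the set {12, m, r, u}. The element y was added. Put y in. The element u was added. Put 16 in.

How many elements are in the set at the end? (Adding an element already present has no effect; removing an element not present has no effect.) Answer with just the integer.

Answer: 6

Derivation:
Tracking the set through each operation:
Start: {12, m, r, u}
Event 1 (add y): added. Set: {12, m, r, u, y}
Event 2 (add y): already present, no change. Set: {12, m, r, u, y}
Event 3 (add u): already present, no change. Set: {12, m, r, u, y}
Event 4 (add 16): added. Set: {12, 16, m, r, u, y}

Final set: {12, 16, m, r, u, y} (size 6)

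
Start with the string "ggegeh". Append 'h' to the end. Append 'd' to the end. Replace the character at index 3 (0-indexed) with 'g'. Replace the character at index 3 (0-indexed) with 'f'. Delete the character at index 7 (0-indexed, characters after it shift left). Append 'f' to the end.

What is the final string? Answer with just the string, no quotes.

Applying each edit step by step:
Start: "ggegeh"
Op 1 (append 'h'): "ggegeh" -> "ggegehh"
Op 2 (append 'd'): "ggegehh" -> "ggegehhd"
Op 3 (replace idx 3: 'g' -> 'g'): "ggegehhd" -> "ggegehhd"
Op 4 (replace idx 3: 'g' -> 'f'): "ggegehhd" -> "ggefehhd"
Op 5 (delete idx 7 = 'd'): "ggefehhd" -> "ggefehh"
Op 6 (append 'f'): "ggefehh" -> "ggefehhf"

Answer: ggefehhf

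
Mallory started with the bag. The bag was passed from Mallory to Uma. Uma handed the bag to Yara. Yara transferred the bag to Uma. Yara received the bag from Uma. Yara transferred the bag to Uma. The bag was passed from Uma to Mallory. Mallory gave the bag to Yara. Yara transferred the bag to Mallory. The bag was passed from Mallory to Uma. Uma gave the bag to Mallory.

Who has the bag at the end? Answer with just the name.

Tracking the bag through each event:
Start: Mallory has the bag.
After event 1: Uma has the bag.
After event 2: Yara has the bag.
After event 3: Uma has the bag.
After event 4: Yara has the bag.
After event 5: Uma has the bag.
After event 6: Mallory has the bag.
After event 7: Yara has the bag.
After event 8: Mallory has the bag.
After event 9: Uma has the bag.
After event 10: Mallory has the bag.

Answer: Mallory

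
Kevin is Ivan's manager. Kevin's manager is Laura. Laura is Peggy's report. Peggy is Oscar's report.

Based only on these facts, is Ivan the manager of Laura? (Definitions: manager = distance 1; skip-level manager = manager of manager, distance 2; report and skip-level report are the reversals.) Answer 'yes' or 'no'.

Reconstructing the manager chain from the given facts:
  Oscar -> Peggy -> Laura -> Kevin -> Ivan
(each arrow means 'manager of the next')
Positions in the chain (0 = top):
  position of Oscar: 0
  position of Peggy: 1
  position of Laura: 2
  position of Kevin: 3
  position of Ivan: 4

Ivan is at position 4, Laura is at position 2; signed distance (j - i) = -2.
'manager' requires j - i = 1. Actual distance is -2, so the relation does NOT hold.

Answer: no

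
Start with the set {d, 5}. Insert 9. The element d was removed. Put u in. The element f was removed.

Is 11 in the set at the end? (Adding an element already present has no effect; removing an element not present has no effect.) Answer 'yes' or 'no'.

Answer: no

Derivation:
Tracking the set through each operation:
Start: {5, d}
Event 1 (add 9): added. Set: {5, 9, d}
Event 2 (remove d): removed. Set: {5, 9}
Event 3 (add u): added. Set: {5, 9, u}
Event 4 (remove f): not present, no change. Set: {5, 9, u}

Final set: {5, 9, u} (size 3)
11 is NOT in the final set.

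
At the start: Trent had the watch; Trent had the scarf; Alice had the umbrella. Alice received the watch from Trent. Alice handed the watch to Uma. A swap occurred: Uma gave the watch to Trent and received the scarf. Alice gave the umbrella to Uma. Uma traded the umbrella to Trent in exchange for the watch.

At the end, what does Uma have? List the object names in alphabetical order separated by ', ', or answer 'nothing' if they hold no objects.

Tracking all object holders:
Start: watch:Trent, scarf:Trent, umbrella:Alice
Event 1 (give watch: Trent -> Alice). State: watch:Alice, scarf:Trent, umbrella:Alice
Event 2 (give watch: Alice -> Uma). State: watch:Uma, scarf:Trent, umbrella:Alice
Event 3 (swap watch<->scarf: now watch:Trent, scarf:Uma). State: watch:Trent, scarf:Uma, umbrella:Alice
Event 4 (give umbrella: Alice -> Uma). State: watch:Trent, scarf:Uma, umbrella:Uma
Event 5 (swap umbrella<->watch: now umbrella:Trent, watch:Uma). State: watch:Uma, scarf:Uma, umbrella:Trent

Final state: watch:Uma, scarf:Uma, umbrella:Trent
Uma holds: scarf, watch.

Answer: scarf, watch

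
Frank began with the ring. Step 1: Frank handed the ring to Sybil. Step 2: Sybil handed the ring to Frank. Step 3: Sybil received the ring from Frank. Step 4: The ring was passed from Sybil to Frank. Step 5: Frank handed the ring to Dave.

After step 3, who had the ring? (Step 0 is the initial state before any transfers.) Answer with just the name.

Answer: Sybil

Derivation:
Tracking the ring holder through step 3:
After step 0 (start): Frank
After step 1: Sybil
After step 2: Frank
After step 3: Sybil

At step 3, the holder is Sybil.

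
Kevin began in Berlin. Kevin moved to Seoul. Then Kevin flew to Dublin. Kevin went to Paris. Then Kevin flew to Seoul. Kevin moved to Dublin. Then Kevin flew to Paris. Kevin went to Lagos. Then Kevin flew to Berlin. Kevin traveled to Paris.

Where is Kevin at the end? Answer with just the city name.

Tracking Kevin's location:
Start: Kevin is in Berlin.
After move 1: Berlin -> Seoul. Kevin is in Seoul.
After move 2: Seoul -> Dublin. Kevin is in Dublin.
After move 3: Dublin -> Paris. Kevin is in Paris.
After move 4: Paris -> Seoul. Kevin is in Seoul.
After move 5: Seoul -> Dublin. Kevin is in Dublin.
After move 6: Dublin -> Paris. Kevin is in Paris.
After move 7: Paris -> Lagos. Kevin is in Lagos.
After move 8: Lagos -> Berlin. Kevin is in Berlin.
After move 9: Berlin -> Paris. Kevin is in Paris.

Answer: Paris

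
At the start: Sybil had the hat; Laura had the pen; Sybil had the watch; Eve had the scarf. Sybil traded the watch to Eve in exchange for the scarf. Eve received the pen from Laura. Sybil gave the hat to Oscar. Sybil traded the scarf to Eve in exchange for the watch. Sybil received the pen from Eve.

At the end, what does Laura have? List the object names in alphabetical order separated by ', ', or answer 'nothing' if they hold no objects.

Answer: nothing

Derivation:
Tracking all object holders:
Start: hat:Sybil, pen:Laura, watch:Sybil, scarf:Eve
Event 1 (swap watch<->scarf: now watch:Eve, scarf:Sybil). State: hat:Sybil, pen:Laura, watch:Eve, scarf:Sybil
Event 2 (give pen: Laura -> Eve). State: hat:Sybil, pen:Eve, watch:Eve, scarf:Sybil
Event 3 (give hat: Sybil -> Oscar). State: hat:Oscar, pen:Eve, watch:Eve, scarf:Sybil
Event 4 (swap scarf<->watch: now scarf:Eve, watch:Sybil). State: hat:Oscar, pen:Eve, watch:Sybil, scarf:Eve
Event 5 (give pen: Eve -> Sybil). State: hat:Oscar, pen:Sybil, watch:Sybil, scarf:Eve

Final state: hat:Oscar, pen:Sybil, watch:Sybil, scarf:Eve
Laura holds: (nothing).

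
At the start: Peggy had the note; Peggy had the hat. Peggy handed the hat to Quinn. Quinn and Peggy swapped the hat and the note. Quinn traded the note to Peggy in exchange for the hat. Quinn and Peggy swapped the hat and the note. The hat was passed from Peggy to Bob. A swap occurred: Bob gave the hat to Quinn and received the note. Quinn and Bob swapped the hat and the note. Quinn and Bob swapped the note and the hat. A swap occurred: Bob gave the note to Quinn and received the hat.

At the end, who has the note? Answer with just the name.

Answer: Quinn

Derivation:
Tracking all object holders:
Start: note:Peggy, hat:Peggy
Event 1 (give hat: Peggy -> Quinn). State: note:Peggy, hat:Quinn
Event 2 (swap hat<->note: now hat:Peggy, note:Quinn). State: note:Quinn, hat:Peggy
Event 3 (swap note<->hat: now note:Peggy, hat:Quinn). State: note:Peggy, hat:Quinn
Event 4 (swap hat<->note: now hat:Peggy, note:Quinn). State: note:Quinn, hat:Peggy
Event 5 (give hat: Peggy -> Bob). State: note:Quinn, hat:Bob
Event 6 (swap hat<->note: now hat:Quinn, note:Bob). State: note:Bob, hat:Quinn
Event 7 (swap hat<->note: now hat:Bob, note:Quinn). State: note:Quinn, hat:Bob
Event 8 (swap note<->hat: now note:Bob, hat:Quinn). State: note:Bob, hat:Quinn
Event 9 (swap note<->hat: now note:Quinn, hat:Bob). State: note:Quinn, hat:Bob

Final state: note:Quinn, hat:Bob
The note is held by Quinn.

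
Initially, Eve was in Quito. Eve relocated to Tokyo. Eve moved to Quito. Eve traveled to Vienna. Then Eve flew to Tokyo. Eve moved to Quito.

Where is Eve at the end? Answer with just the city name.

Tracking Eve's location:
Start: Eve is in Quito.
After move 1: Quito -> Tokyo. Eve is in Tokyo.
After move 2: Tokyo -> Quito. Eve is in Quito.
After move 3: Quito -> Vienna. Eve is in Vienna.
After move 4: Vienna -> Tokyo. Eve is in Tokyo.
After move 5: Tokyo -> Quito. Eve is in Quito.

Answer: Quito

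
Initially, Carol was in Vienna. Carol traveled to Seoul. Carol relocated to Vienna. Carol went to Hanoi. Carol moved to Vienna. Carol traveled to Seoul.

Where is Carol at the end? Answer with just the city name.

Tracking Carol's location:
Start: Carol is in Vienna.
After move 1: Vienna -> Seoul. Carol is in Seoul.
After move 2: Seoul -> Vienna. Carol is in Vienna.
After move 3: Vienna -> Hanoi. Carol is in Hanoi.
After move 4: Hanoi -> Vienna. Carol is in Vienna.
After move 5: Vienna -> Seoul. Carol is in Seoul.

Answer: Seoul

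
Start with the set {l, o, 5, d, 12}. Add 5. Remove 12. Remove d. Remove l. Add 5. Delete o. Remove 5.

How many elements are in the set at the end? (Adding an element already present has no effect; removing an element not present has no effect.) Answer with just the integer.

Tracking the set through each operation:
Start: {12, 5, d, l, o}
Event 1 (add 5): already present, no change. Set: {12, 5, d, l, o}
Event 2 (remove 12): removed. Set: {5, d, l, o}
Event 3 (remove d): removed. Set: {5, l, o}
Event 4 (remove l): removed. Set: {5, o}
Event 5 (add 5): already present, no change. Set: {5, o}
Event 6 (remove o): removed. Set: {5}
Event 7 (remove 5): removed. Set: {}

Final set: {} (size 0)

Answer: 0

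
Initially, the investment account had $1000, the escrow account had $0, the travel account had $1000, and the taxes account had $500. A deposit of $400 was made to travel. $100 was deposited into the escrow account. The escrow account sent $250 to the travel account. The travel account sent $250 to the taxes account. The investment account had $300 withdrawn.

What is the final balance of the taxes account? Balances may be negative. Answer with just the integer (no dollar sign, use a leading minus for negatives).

Tracking account balances step by step:
Start: investment=1000, escrow=0, travel=1000, taxes=500
Event 1 (deposit 400 to travel): travel: 1000 + 400 = 1400. Balances: investment=1000, escrow=0, travel=1400, taxes=500
Event 2 (deposit 100 to escrow): escrow: 0 + 100 = 100. Balances: investment=1000, escrow=100, travel=1400, taxes=500
Event 3 (transfer 250 escrow -> travel): escrow: 100 - 250 = -150, travel: 1400 + 250 = 1650. Balances: investment=1000, escrow=-150, travel=1650, taxes=500
Event 4 (transfer 250 travel -> taxes): travel: 1650 - 250 = 1400, taxes: 500 + 250 = 750. Balances: investment=1000, escrow=-150, travel=1400, taxes=750
Event 5 (withdraw 300 from investment): investment: 1000 - 300 = 700. Balances: investment=700, escrow=-150, travel=1400, taxes=750

Final balance of taxes: 750

Answer: 750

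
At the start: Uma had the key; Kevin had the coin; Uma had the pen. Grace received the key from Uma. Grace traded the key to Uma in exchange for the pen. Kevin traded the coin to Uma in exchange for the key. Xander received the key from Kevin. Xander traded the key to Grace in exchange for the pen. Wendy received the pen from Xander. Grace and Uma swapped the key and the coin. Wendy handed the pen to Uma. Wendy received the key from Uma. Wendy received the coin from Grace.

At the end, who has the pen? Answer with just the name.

Answer: Uma

Derivation:
Tracking all object holders:
Start: key:Uma, coin:Kevin, pen:Uma
Event 1 (give key: Uma -> Grace). State: key:Grace, coin:Kevin, pen:Uma
Event 2 (swap key<->pen: now key:Uma, pen:Grace). State: key:Uma, coin:Kevin, pen:Grace
Event 3 (swap coin<->key: now coin:Uma, key:Kevin). State: key:Kevin, coin:Uma, pen:Grace
Event 4 (give key: Kevin -> Xander). State: key:Xander, coin:Uma, pen:Grace
Event 5 (swap key<->pen: now key:Grace, pen:Xander). State: key:Grace, coin:Uma, pen:Xander
Event 6 (give pen: Xander -> Wendy). State: key:Grace, coin:Uma, pen:Wendy
Event 7 (swap key<->coin: now key:Uma, coin:Grace). State: key:Uma, coin:Grace, pen:Wendy
Event 8 (give pen: Wendy -> Uma). State: key:Uma, coin:Grace, pen:Uma
Event 9 (give key: Uma -> Wendy). State: key:Wendy, coin:Grace, pen:Uma
Event 10 (give coin: Grace -> Wendy). State: key:Wendy, coin:Wendy, pen:Uma

Final state: key:Wendy, coin:Wendy, pen:Uma
The pen is held by Uma.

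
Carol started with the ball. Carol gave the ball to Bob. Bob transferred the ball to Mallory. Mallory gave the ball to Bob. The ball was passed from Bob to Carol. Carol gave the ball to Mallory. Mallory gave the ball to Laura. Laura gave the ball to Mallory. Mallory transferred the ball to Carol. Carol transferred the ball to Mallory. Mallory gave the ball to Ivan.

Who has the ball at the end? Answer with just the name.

Tracking the ball through each event:
Start: Carol has the ball.
After event 1: Bob has the ball.
After event 2: Mallory has the ball.
After event 3: Bob has the ball.
After event 4: Carol has the ball.
After event 5: Mallory has the ball.
After event 6: Laura has the ball.
After event 7: Mallory has the ball.
After event 8: Carol has the ball.
After event 9: Mallory has the ball.
After event 10: Ivan has the ball.

Answer: Ivan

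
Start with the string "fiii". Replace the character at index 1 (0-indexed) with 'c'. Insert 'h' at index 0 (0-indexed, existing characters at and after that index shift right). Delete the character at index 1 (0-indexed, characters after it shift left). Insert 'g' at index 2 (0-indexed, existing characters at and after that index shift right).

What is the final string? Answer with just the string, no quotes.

Applying each edit step by step:
Start: "fiii"
Op 1 (replace idx 1: 'i' -> 'c'): "fiii" -> "fcii"
Op 2 (insert 'h' at idx 0): "fcii" -> "hfcii"
Op 3 (delete idx 1 = 'f'): "hfcii" -> "hcii"
Op 4 (insert 'g' at idx 2): "hcii" -> "hcgii"

Answer: hcgii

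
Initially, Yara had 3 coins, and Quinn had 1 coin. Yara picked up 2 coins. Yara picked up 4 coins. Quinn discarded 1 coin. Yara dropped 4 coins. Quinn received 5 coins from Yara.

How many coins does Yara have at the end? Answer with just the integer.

Tracking counts step by step:
Start: Yara=3, Quinn=1
Event 1 (Yara +2): Yara: 3 -> 5. State: Yara=5, Quinn=1
Event 2 (Yara +4): Yara: 5 -> 9. State: Yara=9, Quinn=1
Event 3 (Quinn -1): Quinn: 1 -> 0. State: Yara=9, Quinn=0
Event 4 (Yara -4): Yara: 9 -> 5. State: Yara=5, Quinn=0
Event 5 (Yara -> Quinn, 5): Yara: 5 -> 0, Quinn: 0 -> 5. State: Yara=0, Quinn=5

Yara's final count: 0

Answer: 0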